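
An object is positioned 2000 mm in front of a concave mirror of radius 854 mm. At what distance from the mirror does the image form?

543 mm

f = R/2 = 854/2 = 427.0 mm.
Mirror equation: 1/d_i = 1/f − 1/d_o = 1/(427.0) − 1/(2000) = 0.002342 − 0.0005000 = 0.001842, so d_i = 543 mm.
The image is real, inverted and reduced, in front of the mirror.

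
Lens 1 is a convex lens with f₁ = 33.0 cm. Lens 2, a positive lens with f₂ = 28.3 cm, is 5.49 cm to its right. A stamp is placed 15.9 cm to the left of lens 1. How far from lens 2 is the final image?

Lens 1: 1/d_i1 = 1/f₁ − 1/d_o1 = 1/(33.0) − 1/(15.9) = -0.03259, so d_i1 = -30.68 cm.
The intermediate image is 30.68 cm to the left of lens 1 (virtual), which is 5.49 − (-30.68) = 36.17 cm to the left of lens 2, so d_o2 = +36.17 cm.
Lens 2: 1/d_i2 = 1/f₂ − 1/d_o2 = 1/(28.3) − 1/(36.17) = 0.007688, so d_i2 = 130 cm.
The final image is real, 130 cm to the right of lens 2 (overall magnification ≈ -6.9).

130 cm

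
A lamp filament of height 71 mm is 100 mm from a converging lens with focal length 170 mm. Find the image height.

172 mm

1/d_i = 1/f − 1/d_o = 1/(170.0) − 1/(100) = -0.004118, so d_i = -242.9 mm.
m = −d_i/d_o = +2.429.
|h_i| = |m|·h_o = 2.429 × 71 = 172 mm. The image is virtual, upright and enlarged, on the same side as the object.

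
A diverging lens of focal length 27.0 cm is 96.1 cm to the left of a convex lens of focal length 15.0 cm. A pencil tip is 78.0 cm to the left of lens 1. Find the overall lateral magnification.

m = -0.0381

f₁ = −27.0 cm (diverging).
Lens 1: 1/d_i1 = 1/(-27.0) − 1/(78.0) = -0.04986, so d_i1 = -20.06 cm; m₁ = −d_i1/d_o1 = +0.2572.
d_o2 = 96.1 − (-20.06) = 116.2 cm.
Lens 2: 1/d_i2 = 1/(15.0) − 1/(116.2) = 0.05806, so d_i2 = 17.22 cm; m₂ = −d_i2/d_o2 = -0.1482.
m = m₁·m₂ = (+0.2572)(-0.1482) = -0.0381.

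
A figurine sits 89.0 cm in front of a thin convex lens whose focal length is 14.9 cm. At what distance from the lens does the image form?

Thin-lens equation: 1/d_i = 1/f − 1/d_o = 1/(14.90) − 1/(89.0) = 0.06711 − 0.01124 = 0.05588, so d_i = 17.9 cm.
The image is real, inverted and reduced, on the far side of the lens.

17.9 cm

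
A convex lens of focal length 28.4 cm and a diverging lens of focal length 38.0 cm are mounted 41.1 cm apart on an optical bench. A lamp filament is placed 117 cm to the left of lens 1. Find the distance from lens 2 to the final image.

Lens 1: 1/d_i1 = 1/f₁ − 1/d_o1 = 1/(28.4) − 1/(117) = 0.02666, so d_i1 = 37.50 cm.
The intermediate image is 37.50 cm to the right of lens 1, which is 41.1 − (37.50) = 3.600 cm to the left of lens 2, so d_o2 = +3.600 cm.
Lens 2 is diverging, so f₂ = −38.0 cm.
Lens 2: 1/d_i2 = 1/f₂ − 1/d_o2 = 1/(-38.0) − 1/(3.600) = -0.3041, so d_i2 = -3.29 cm.
The final image is virtual, 3.29 cm to the left of lens 2 (overall magnification ≈ -0.29).

3.29 cm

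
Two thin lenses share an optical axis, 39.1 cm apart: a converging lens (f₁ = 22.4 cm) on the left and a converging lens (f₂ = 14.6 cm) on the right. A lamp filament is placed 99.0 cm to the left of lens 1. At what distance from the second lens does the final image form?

33.3 cm

Lens 1: 1/d_i1 = 1/f₁ − 1/d_o1 = 1/(22.4) − 1/(99.0) = 0.03454, so d_i1 = 28.95 cm.
The intermediate image is 28.95 cm to the right of lens 1, which is 39.1 − (28.95) = 10.15 cm to the left of lens 2, so d_o2 = +10.15 cm.
Lens 2: 1/d_i2 = 1/f₂ − 1/d_o2 = 1/(14.6) − 1/(10.15) = -0.03003, so d_i2 = -33.3 cm.
The final image is virtual, 33.3 cm to the left of lens 2 (overall magnification ≈ -0.96).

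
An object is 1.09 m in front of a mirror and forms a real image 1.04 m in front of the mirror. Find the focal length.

f = 0.532 m (concave)

Real image ⇒ d_i = +1.04 m.
1/f = 1/d_o + 1/d_i = 1/(1.09) + 1/(1.04) = 1.879, so f = 0.532 m.
Since f is positive, the mirror is concave.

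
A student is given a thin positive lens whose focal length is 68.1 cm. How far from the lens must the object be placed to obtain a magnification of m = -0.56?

m = −d_i/d_o ⇒ d_i = −m·d_o.
1/f = 1/d_o + 1/d_i = 1/d_o − 1/(m·d_o) = (1 − 1/m)/d_o, so d_o = f(1 − 1/m) = (68.10)(1 − 1/(-0.56)) = 190 cm.

190 cm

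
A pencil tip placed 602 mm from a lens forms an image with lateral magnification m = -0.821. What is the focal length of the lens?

m = −d_i/d_o ⇒ d_i = −m·d_o = −(-0.821)·(602) = 494.2 mm.
1/f = 1/d_o + 1/d_i = 1/(602) + 1/(494.2) = 0.003685, so f = 271 mm.
Since f is positive, the lens is converging.

f = 271 mm (converging)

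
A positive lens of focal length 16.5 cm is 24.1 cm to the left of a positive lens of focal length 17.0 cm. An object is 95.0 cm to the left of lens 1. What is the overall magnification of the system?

m = -0.278

Lens 1: 1/d_i1 = 1/(16.5) − 1/(95.0) = 0.05008, so d_i1 = 19.97 cm; m₁ = −d_i1/d_o1 = -0.2102.
d_o2 = 24.1 − (19.97) = 4.130 cm.
Lens 2: 1/d_i2 = 1/(17.0) − 1/(4.130) = -0.1833, so d_i2 = -5.455 cm; m₂ = −d_i2/d_o2 = +1.321.
m = m₁·m₂ = (-0.2102)(+1.321) = -0.278.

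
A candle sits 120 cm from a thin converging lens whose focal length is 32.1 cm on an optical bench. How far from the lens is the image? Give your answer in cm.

Lens equation: 1/s_i = 1/f − 1/s_o = 1/(32.10) − 1/(120) = 0.03115 − 0.008333 = 0.02282, so s_i = 43.8 cm.
The image is real, inverted and reduced, on the far side of the lens.

43.8 cm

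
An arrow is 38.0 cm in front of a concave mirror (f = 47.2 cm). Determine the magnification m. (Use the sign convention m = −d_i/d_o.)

m = +5.13

1/d_i = 1/f − 1/d_o = 1/(47.20) − 1/(38.0) = -0.005129, so d_i = -195.0 cm.
m = −d_i/d_o = −(-195.0)/(38.0) = +5.13.
The image is virtual, upright and enlarged, behind the mirror.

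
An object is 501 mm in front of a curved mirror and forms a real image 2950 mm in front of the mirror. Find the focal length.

Real image ⇒ d_i = +2950 mm.
1/f = 1/d_o + 1/d_i = 1/(501) + 1/(2950) = 0.002335, so f = 428 mm.
Since f is positive, the curved mirror is concave.

f = 428 mm (concave)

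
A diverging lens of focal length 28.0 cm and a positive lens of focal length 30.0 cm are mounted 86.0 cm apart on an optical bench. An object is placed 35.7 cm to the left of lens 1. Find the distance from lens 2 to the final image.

Lens 1 is diverging, so f₁ = −28.0 cm.
Lens 1: 1/d_i1 = 1/f₁ − 1/d_o1 = 1/(-28.0) − 1/(35.7) = -0.06373, so d_i1 = -15.69 cm.
The intermediate image is 15.69 cm to the left of lens 1 (virtual), which is 86.0 − (-15.69) = 101.7 cm to the left of lens 2, so d_o2 = +101.7 cm.
Lens 2: 1/d_i2 = 1/f₂ − 1/d_o2 = 1/(30.0) − 1/(101.7) = 0.02350, so d_i2 = 42.6 cm.
The final image is real, 42.6 cm to the right of lens 2 (overall magnification ≈ -0.18).

42.6 cm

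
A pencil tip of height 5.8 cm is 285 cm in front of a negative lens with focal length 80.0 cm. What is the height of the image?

For a negative lens, f = -80.0 cm.
1/d_i = 1/f − 1/d_o = 1/(-80.00) − 1/(285) = -0.01601, so d_i = -62.47 cm.
m = −d_i/d_o = +0.2192.
|h_i| = |m|·h_o = 0.2192 × 5.8 = 1.27 cm. The image is virtual, upright and reduced, on the same side as the object.

1.27 cm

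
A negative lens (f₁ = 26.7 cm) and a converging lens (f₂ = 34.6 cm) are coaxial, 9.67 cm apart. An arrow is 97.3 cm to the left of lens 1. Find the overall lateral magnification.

m = +1.87

f₁ = −26.7 cm (diverging).
Lens 1: 1/d_i1 = 1/(-26.7) − 1/(97.3) = -0.04773, so d_i1 = -20.95 cm; m₁ = −d_i1/d_o1 = +0.2153.
d_o2 = 9.67 − (-20.95) = 30.62 cm.
Lens 2: 1/d_i2 = 1/(34.6) − 1/(30.62) = -0.003757, so d_i2 = -266.2 cm; m₂ = −d_i2/d_o2 = +8.693.
m = m₁·m₂ = (+0.2153)(+8.693) = +1.87.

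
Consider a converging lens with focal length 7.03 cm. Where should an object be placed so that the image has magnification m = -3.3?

9.16 cm

m = −d_i/d_o ⇒ d_i = −m·d_o.
1/f = 1/d_o + 1/d_i = 1/d_o − 1/(m·d_o) = (1 − 1/m)/d_o, so d_o = f(1 − 1/m) = (7.030)(1 − 1/(-3.3)) = 9.16 cm.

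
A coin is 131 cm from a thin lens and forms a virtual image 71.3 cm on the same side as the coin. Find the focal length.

f = -156 cm (diverging)

Virtual image ⇒ d_i = −71.3 cm.
1/f = 1/d_o + 1/d_i = 1/(131) + 1/(-71.3) = -0.006392, so f = -156 cm.
Since f is negative, the thin lens is diverging.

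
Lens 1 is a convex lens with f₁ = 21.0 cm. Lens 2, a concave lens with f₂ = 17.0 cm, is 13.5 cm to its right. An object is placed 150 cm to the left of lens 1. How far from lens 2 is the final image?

Lens 1: 1/d_i1 = 1/f₁ − 1/d_o1 = 1/(21.0) − 1/(150) = 0.04095, so d_i1 = 24.42 cm.
The intermediate image is 24.42 cm to the right of lens 1, which lies 10.92 cm to the right of lens 2 — a virtual object — so d_o2 = −10.92 cm.
Lens 2 is diverging, so f₂ = −17.0 cm.
Lens 2: 1/d_i2 = 1/f₂ − 1/d_o2 = 1/(-17.0) − 1/(-10.92) = 0.03275, so d_i2 = 30.5 cm.
The final image is real, 30.5 cm to the right of lens 2 (overall magnification ≈ -0.46).

30.5 cm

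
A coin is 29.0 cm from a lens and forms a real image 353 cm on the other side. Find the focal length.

f = 26.8 cm (converging)

Real image ⇒ d_i = +353 cm.
1/f = 1/d_o + 1/d_i = 1/(29.0) + 1/(353) = 0.03732, so f = 26.8 cm.
Since f is positive, the lens is converging.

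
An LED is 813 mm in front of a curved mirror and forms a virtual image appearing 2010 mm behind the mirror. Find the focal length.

Virtual image ⇒ d_i = −2010 mm.
1/f = 1/d_o + 1/d_i = 1/(813) + 1/(-2010) = 0.0007325, so f = 1370 mm.
Since f is positive, the curved mirror is concave.

f = 1370 mm (concave)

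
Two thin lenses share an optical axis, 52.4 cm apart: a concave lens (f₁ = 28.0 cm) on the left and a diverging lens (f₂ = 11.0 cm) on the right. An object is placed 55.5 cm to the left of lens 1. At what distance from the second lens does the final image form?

9.52 cm

Lens 1 is diverging, so f₁ = −28.0 cm.
Lens 1: 1/d_i1 = 1/f₁ − 1/d_o1 = 1/(-28.0) − 1/(55.5) = -0.05373, so d_i1 = -18.61 cm.
The intermediate image is 18.61 cm to the left of lens 1 (virtual), which is 52.4 − (-18.61) = 71.01 cm to the left of lens 2, so d_o2 = +71.01 cm.
Lens 2 is diverging, so f₂ = −11.0 cm.
Lens 2: 1/d_i2 = 1/f₂ − 1/d_o2 = 1/(-11.0) − 1/(71.01) = -0.1050, so d_i2 = -9.52 cm.
The final image is virtual, 9.52 cm to the left of lens 2 (overall magnification ≈ 0.045).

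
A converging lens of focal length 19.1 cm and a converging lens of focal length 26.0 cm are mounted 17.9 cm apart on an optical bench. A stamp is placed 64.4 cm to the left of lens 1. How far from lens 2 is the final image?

6.82 cm

Lens 1: 1/d_i1 = 1/f₁ − 1/d_o1 = 1/(19.1) − 1/(64.4) = 0.03683, so d_i1 = 27.15 cm.
The intermediate image is 27.15 cm to the right of lens 1, which lies 9.250 cm to the right of lens 2 — a virtual object — so d_o2 = −9.250 cm.
Lens 2: 1/d_i2 = 1/f₂ − 1/d_o2 = 1/(26.0) − 1/(-9.250) = 0.1466, so d_i2 = 6.82 cm.
The final image is real, 6.82 cm to the right of lens 2 (overall magnification ≈ -0.31).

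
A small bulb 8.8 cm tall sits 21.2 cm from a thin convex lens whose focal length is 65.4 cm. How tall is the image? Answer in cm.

13.0 cm

1/d_i = 1/f − 1/d_o = 1/(65.40) − 1/(21.2) = -0.03188, so d_i = -31.37 cm.
m = −d_i/d_o = +1.480.
|h_i| = |m|·h_o = 1.480 × 8.8 = 13.0 cm. The image is virtual, upright and enlarged, on the same side as the object.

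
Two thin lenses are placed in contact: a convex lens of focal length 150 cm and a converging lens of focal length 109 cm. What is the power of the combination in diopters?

P₁ = 1/f₁ = 1/(1.50 m) = +0.6667 D; P₂ = 1/f₂ = 1/(1.09 m) = +0.9174 D.
For thin lenses in contact, P = P₁ + P₂ = (+0.6667) + (+0.9174) = +1.58 D.

P = +1.58 D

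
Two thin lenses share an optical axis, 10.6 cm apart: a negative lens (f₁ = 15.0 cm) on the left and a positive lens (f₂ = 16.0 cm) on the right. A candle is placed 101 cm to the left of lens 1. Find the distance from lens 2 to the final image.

49.4 cm

Lens 1 is diverging, so f₁ = −15.0 cm.
Lens 1: 1/d_i1 = 1/f₁ − 1/d_o1 = 1/(-15.0) − 1/(101) = -0.07657, so d_i1 = -13.06 cm.
The intermediate image is 13.06 cm to the left of lens 1 (virtual), which is 10.6 − (-13.06) = 23.66 cm to the left of lens 2, so d_o2 = +23.66 cm.
Lens 2: 1/d_i2 = 1/f₂ − 1/d_o2 = 1/(16.0) − 1/(23.66) = 0.02023, so d_i2 = 49.4 cm.
The final image is real, 49.4 cm to the right of lens 2 (overall magnification ≈ -0.27).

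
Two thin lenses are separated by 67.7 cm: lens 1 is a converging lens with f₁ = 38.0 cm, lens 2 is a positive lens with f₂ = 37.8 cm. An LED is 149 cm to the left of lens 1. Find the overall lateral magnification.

Lens 1: 1/d_i1 = 1/(38.0) − 1/(149) = 0.01960, so d_i1 = 51.01 cm; m₁ = −d_i1/d_o1 = -0.3423.
d_o2 = 67.7 − (51.01) = 16.69 cm.
Lens 2: 1/d_i2 = 1/(37.8) − 1/(16.69) = -0.03346, so d_i2 = -29.89 cm; m₂ = −d_i2/d_o2 = +1.791.
m = m₁·m₂ = (-0.3423)(+1.791) = -0.613.

m = -0.613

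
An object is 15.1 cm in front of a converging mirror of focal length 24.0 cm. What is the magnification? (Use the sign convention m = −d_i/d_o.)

1/d_i = 1/f − 1/d_o = 1/(24.00) − 1/(15.1) = -0.02456, so d_i = -40.72 cm.
m = −d_i/d_o = −(-40.72)/(15.1) = +2.70.
The image is virtual, upright and enlarged, behind the mirror.

m = +2.70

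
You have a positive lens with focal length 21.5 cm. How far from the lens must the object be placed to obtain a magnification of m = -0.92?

44.9 cm

m = −d_i/d_o ⇒ d_i = −m·d_o.
1/f = 1/d_o + 1/d_i = 1/d_o − 1/(m·d_o) = (1 − 1/m)/d_o, so d_o = f(1 − 1/m) = (21.50)(1 − 1/(-0.92)) = 44.9 cm.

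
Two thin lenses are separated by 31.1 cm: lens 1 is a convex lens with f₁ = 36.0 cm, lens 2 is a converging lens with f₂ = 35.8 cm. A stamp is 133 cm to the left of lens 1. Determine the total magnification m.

Lens 1: 1/d_i1 = 1/(36.0) − 1/(133) = 0.02026, so d_i1 = 49.36 cm; m₁ = −d_i1/d_o1 = -0.3711.
d_o2 = 31.1 − (49.36) = -18.26 cm (virtual object).
Lens 2: 1/d_i2 = 1/(35.8) − 1/(-18.26) = 0.08270, so d_i2 = 12.09 cm; m₂ = −d_i2/d_o2 = +0.6622.
m = m₁·m₂ = (-0.3711)(+0.6622) = -0.246.

m = -0.246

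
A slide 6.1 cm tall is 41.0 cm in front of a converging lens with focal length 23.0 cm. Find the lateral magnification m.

m = -1.28

1/d_i = 1/f − 1/d_o = 1/(23.00) − 1/(41.0) = 0.01909, so d_i = 52.39 cm.
m = −d_i/d_o = −(52.39)/(41.0) = -1.28.
The image is real, inverted and enlarged, on the far side of the lens.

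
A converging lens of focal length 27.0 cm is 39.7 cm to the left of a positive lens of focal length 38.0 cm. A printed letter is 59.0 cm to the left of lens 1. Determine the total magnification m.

m = -0.667

Lens 1: 1/d_i1 = 1/(27.0) − 1/(59.0) = 0.02009, so d_i1 = 49.78 cm; m₁ = −d_i1/d_o1 = -0.8437.
d_o2 = 39.7 − (49.78) = -10.08 cm (virtual object).
Lens 2: 1/d_i2 = 1/(38.0) − 1/(-10.08) = 0.1255, so d_i2 = 7.967 cm; m₂ = −d_i2/d_o2 = +0.7903.
m = m₁·m₂ = (-0.8437)(+0.7903) = -0.667.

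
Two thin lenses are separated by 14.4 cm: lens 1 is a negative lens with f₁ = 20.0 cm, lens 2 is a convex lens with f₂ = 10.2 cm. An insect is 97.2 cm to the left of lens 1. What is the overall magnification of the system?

m = -0.0837

f₁ = −20.0 cm (diverging).
Lens 1: 1/d_i1 = 1/(-20.0) − 1/(97.2) = -0.06029, so d_i1 = -16.59 cm; m₁ = −d_i1/d_o1 = +0.1707.
d_o2 = 14.4 − (-16.59) = 30.99 cm.
Lens 2: 1/d_i2 = 1/(10.2) − 1/(30.99) = 0.06577, so d_i2 = 15.20 cm; m₂ = −d_i2/d_o2 = -0.4906.
m = m₁·m₂ = (+0.1707)(-0.4906) = -0.0837.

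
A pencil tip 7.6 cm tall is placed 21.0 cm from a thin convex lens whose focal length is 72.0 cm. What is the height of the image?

1/d_i = 1/f − 1/d_o = 1/(72.00) − 1/(21.0) = -0.03373, so d_i = -29.65 cm.
m = −d_i/d_o = +1.412.
|h_i| = |m|·h_o = 1.412 × 7.6 = 10.7 cm. The image is virtual, upright and enlarged, on the same side as the object.

10.7 cm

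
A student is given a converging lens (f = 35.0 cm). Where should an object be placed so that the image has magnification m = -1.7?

m = −d_i/d_o ⇒ d_i = −m·d_o.
1/f = 1/d_o + 1/d_i = 1/d_o − 1/(m·d_o) = (1 − 1/m)/d_o, so d_o = f(1 − 1/m) = (35.00)(1 − 1/(-1.7)) = 55.6 cm.

55.6 cm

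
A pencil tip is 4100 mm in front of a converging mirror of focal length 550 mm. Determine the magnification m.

1/d_i = 1/f − 1/d_o = 1/(550.0) − 1/(4100) = 0.001574, so d_i = 635.2 mm.
m = −d_i/d_o = −(635.2)/(4100) = -0.155.
The image is real, inverted and reduced, in front of the mirror.

m = -0.155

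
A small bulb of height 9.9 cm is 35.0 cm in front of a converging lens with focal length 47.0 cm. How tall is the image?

1/d_i = 1/f − 1/d_o = 1/(47.00) − 1/(35.0) = -0.007295, so d_i = -137.1 cm.
m = −d_i/d_o = +3.917.
|h_i| = |m|·h_o = 3.917 × 9.9 = 38.8 cm. The image is virtual, upright and enlarged, on the same side as the object.

38.8 cm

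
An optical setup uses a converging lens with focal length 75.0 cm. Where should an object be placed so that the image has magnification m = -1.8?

117 cm

m = −d_i/d_o ⇒ d_i = −m·d_o.
1/f = 1/d_o + 1/d_i = 1/d_o − 1/(m·d_o) = (1 − 1/m)/d_o, so d_o = f(1 − 1/m) = (75.00)(1 − 1/(-1.8)) = 117 cm.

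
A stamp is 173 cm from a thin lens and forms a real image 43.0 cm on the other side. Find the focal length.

Real image ⇒ d_i = +43.0 cm.
1/f = 1/d_o + 1/d_i = 1/(173) + 1/(43.0) = 0.02904, so f = 34.4 cm.
Since f is positive, the thin lens is converging.

f = 34.4 cm (converging)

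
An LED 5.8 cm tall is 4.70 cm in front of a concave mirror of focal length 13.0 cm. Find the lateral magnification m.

1/d_i = 1/f − 1/d_o = 1/(13.00) − 1/(4.70) = -0.1358, so d_i = -7.361 cm.
m = −d_i/d_o = −(-7.361)/(4.70) = +1.57.
The image is virtual, upright and enlarged, behind the mirror.

m = +1.57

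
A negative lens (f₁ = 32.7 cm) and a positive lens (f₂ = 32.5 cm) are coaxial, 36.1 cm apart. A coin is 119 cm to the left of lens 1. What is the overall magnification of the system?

m = -0.239

f₁ = −32.7 cm (diverging).
Lens 1: 1/d_i1 = 1/(-32.7) − 1/(119) = -0.03898, so d_i1 = -25.65 cm; m₁ = −d_i1/d_o1 = +0.2155.
d_o2 = 36.1 − (-25.65) = 61.75 cm.
Lens 2: 1/d_i2 = 1/(32.5) − 1/(61.75) = 0.01457, so d_i2 = 68.61 cm; m₂ = −d_i2/d_o2 = -1.111.
m = m₁·m₂ = (+0.2155)(-1.111) = -0.239.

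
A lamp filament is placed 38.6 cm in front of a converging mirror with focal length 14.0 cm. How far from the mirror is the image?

Mirror equation: 1/d_i = 1/f − 1/d_o = 1/(14.00) − 1/(38.6) = 0.07143 − 0.02591 = 0.04552, so d_i = 22.0 cm.
The image is real, inverted and reduced, in front of the mirror.

22.0 cm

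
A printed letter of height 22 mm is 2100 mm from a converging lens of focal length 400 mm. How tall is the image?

1/d_i = 1/f − 1/d_o = 1/(400.0) − 1/(2100) = 0.002024, so d_i = 494.1 mm.
m = −d_i/d_o = -0.2353.
|h_i| = |m|·h_o = 0.2353 × 22 = 5.18 mm. The image is real, inverted and reduced, on the far side of the lens.

5.18 mm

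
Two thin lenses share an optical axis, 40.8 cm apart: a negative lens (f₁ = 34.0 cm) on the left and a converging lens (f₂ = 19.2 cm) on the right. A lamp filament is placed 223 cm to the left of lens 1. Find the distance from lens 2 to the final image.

Lens 1 is diverging, so f₁ = −34.0 cm.
Lens 1: 1/d_i1 = 1/f₁ − 1/d_o1 = 1/(-34.0) − 1/(223) = -0.03390, so d_i1 = -29.50 cm.
The intermediate image is 29.50 cm to the left of lens 1 (virtual), which is 40.8 − (-29.50) = 70.30 cm to the left of lens 2, so d_o2 = +70.30 cm.
Lens 2: 1/d_i2 = 1/f₂ − 1/d_o2 = 1/(19.2) − 1/(70.30) = 0.03786, so d_i2 = 26.4 cm.
The final image is real, 26.4 cm to the right of lens 2 (overall magnification ≈ -0.050).

26.4 cm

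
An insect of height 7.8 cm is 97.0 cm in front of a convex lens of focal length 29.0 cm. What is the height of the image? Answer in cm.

1/d_i = 1/f − 1/d_o = 1/(29.00) − 1/(97.0) = 0.02417, so d_i = 41.37 cm.
m = −d_i/d_o = -0.4265.
|h_i| = |m|·h_o = 0.4265 × 7.8 = 3.33 cm. The image is real, inverted and reduced, on the far side of the lens.

3.33 cm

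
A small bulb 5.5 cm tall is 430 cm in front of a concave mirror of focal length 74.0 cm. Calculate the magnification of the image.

1/d_i = 1/f − 1/d_o = 1/(74.00) − 1/(430) = 0.01119, so d_i = 89.38 cm.
m = −d_i/d_o = −(89.38)/(430) = -0.208.
The image is real, inverted and reduced, in front of the mirror.

m = -0.208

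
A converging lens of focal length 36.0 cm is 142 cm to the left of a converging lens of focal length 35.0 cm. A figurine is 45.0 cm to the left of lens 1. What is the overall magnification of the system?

m = -1.92

Lens 1: 1/d_i1 = 1/(36.0) − 1/(45.0) = 0.005556, so d_i1 = 180.0 cm; m₁ = −d_i1/d_o1 = -4.000.
d_o2 = 142 − (180.0) = -38.00 cm (virtual object).
Lens 2: 1/d_i2 = 1/(35.0) − 1/(-38.00) = 0.05489, so d_i2 = 18.22 cm; m₂ = −d_i2/d_o2 = +0.4795.
m = m₁·m₂ = (-4.000)(+0.4795) = -1.92.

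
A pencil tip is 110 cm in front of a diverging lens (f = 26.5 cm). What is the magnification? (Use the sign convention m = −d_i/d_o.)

For a diverging lens, f = -26.5 cm.
1/d_i = 1/f − 1/d_o = 1/(-26.50) − 1/(110) = -0.04683, so d_i = -21.36 cm.
m = −d_i/d_o = −(-21.36)/(110) = +0.194.
The image is virtual, upright and reduced, on the same side as the object.

m = +0.194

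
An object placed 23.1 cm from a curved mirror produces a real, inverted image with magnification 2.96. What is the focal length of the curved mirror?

m = −d_i/d_o ⇒ d_i = −m·d_o = −(-2.96)·(23.1) = 68.38 cm.
1/f = 1/d_o + 1/d_i = 1/(23.1) + 1/(68.38) = 0.05791, so f = 17.3 cm.
Since f is positive, the curved mirror is concave.

f = 17.3 cm (concave)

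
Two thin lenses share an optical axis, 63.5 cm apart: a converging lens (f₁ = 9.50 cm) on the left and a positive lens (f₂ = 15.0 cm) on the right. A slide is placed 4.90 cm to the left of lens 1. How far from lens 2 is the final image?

18.8 cm

Lens 1: 1/d_i1 = 1/f₁ − 1/d_o1 = 1/(9.50) − 1/(4.90) = -0.09882, so d_i1 = -10.12 cm.
The intermediate image is 10.12 cm to the left of lens 1 (virtual), which is 63.5 − (-10.12) = 73.62 cm to the left of lens 2, so d_o2 = +73.62 cm.
Lens 2: 1/d_i2 = 1/f₂ − 1/d_o2 = 1/(15.0) − 1/(73.62) = 0.05308, so d_i2 = 18.8 cm.
The final image is real, 18.8 cm to the right of lens 2 (overall magnification ≈ -0.53).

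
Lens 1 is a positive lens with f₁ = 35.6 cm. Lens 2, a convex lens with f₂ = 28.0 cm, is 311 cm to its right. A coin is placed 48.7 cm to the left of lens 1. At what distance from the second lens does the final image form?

33.2 cm

Lens 1: 1/d_i1 = 1/f₁ − 1/d_o1 = 1/(35.6) − 1/(48.7) = 0.007556, so d_i1 = 132.3 cm.
The intermediate image is 132.3 cm to the right of lens 1, which is 311 − (132.3) = 178.7 cm to the left of lens 2, so d_o2 = +178.7 cm.
Lens 2: 1/d_i2 = 1/f₂ − 1/d_o2 = 1/(28.0) − 1/(178.7) = 0.03012, so d_i2 = 33.2 cm.
The final image is real, 33.2 cm to the right of lens 2 (overall magnification ≈ 0.51).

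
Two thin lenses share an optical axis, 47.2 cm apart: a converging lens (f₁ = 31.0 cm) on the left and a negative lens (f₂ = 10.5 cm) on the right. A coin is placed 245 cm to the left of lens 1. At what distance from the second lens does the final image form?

5.54 cm

Lens 1: 1/d_i1 = 1/f₁ − 1/d_o1 = 1/(31.0) − 1/(245) = 0.02818, so d_i1 = 35.49 cm.
The intermediate image is 35.49 cm to the right of lens 1, which is 47.2 − (35.49) = 11.71 cm to the left of lens 2, so d_o2 = +11.71 cm.
Lens 2 is diverging, so f₂ = −10.5 cm.
Lens 2: 1/d_i2 = 1/f₂ − 1/d_o2 = 1/(-10.5) − 1/(11.71) = -0.1806, so d_i2 = -5.54 cm.
The final image is virtual, 5.54 cm to the left of lens 2 (overall magnification ≈ -0.068).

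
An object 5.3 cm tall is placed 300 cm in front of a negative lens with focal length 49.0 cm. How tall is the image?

For a negative lens, f = -49.0 cm.
1/d_i = 1/f − 1/d_o = 1/(-49.00) − 1/(300) = -0.02374, so d_i = -42.12 cm.
m = −d_i/d_o = +0.1404.
|h_i| = |m|·h_o = 0.1404 × 5.3 = 0.744 cm. The image is virtual, upright and reduced, on the same side as the object.

0.744 cm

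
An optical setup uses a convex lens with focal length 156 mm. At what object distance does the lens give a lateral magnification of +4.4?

m = −d_i/d_o ⇒ d_i = −m·d_o.
1/f = 1/d_o + 1/d_i = 1/d_o − 1/(m·d_o) = (1 − 1/m)/d_o, so d_o = f(1 − 1/m) = (156.0)(1 − 1/(+4.4)) = 121 mm.

121 mm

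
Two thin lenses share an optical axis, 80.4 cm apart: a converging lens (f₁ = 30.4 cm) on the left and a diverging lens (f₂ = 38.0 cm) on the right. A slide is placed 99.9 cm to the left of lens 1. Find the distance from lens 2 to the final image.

18.7 cm

Lens 1: 1/d_i1 = 1/f₁ − 1/d_o1 = 1/(30.4) − 1/(99.9) = 0.02288, so d_i1 = 43.70 cm.
The intermediate image is 43.70 cm to the right of lens 1, which is 80.4 − (43.70) = 36.70 cm to the left of lens 2, so d_o2 = +36.70 cm.
Lens 2 is diverging, so f₂ = −38.0 cm.
Lens 2: 1/d_i2 = 1/f₂ − 1/d_o2 = 1/(-38.0) − 1/(36.70) = -0.05356, so d_i2 = -18.7 cm.
The final image is virtual, 18.7 cm to the left of lens 2 (overall magnification ≈ -0.22).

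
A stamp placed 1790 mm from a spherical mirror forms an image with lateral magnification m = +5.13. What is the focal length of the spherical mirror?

f = 2220 mm (concave)

m = −d_i/d_o ⇒ d_i = −m·d_o = −(+5.13)·(1790) = -9183 mm.
1/f = 1/d_o + 1/d_i = 1/(1790) + 1/(-9183) = 0.0004498, so f = 2220 mm.
Since f is positive, the spherical mirror is concave.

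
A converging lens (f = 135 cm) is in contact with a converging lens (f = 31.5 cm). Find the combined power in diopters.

P₁ = 1/f₁ = 1/(1.35 m) = +0.7407 D; P₂ = 1/f₂ = 1/(0.315 m) = +3.175 D.
For thin lenses in contact, P = P₁ + P₂ = (+0.7407) + (+3.175) = +3.92 D.

P = +3.92 D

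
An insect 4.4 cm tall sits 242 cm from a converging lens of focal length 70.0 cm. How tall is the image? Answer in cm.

1.79 cm

1/d_i = 1/f − 1/d_o = 1/(70.00) − 1/(242) = 0.01015, so d_i = 98.49 cm.
m = −d_i/d_o = -0.4070.
|h_i| = |m|·h_o = 0.4070 × 4.4 = 1.79 cm. The image is real, inverted and reduced, on the far side of the lens.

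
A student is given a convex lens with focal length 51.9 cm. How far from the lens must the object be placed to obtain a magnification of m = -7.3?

m = −d_i/d_o ⇒ d_i = −m·d_o.
1/f = 1/d_o + 1/d_i = 1/d_o − 1/(m·d_o) = (1 − 1/m)/d_o, so d_o = f(1 − 1/m) = (51.90)(1 − 1/(-7.3)) = 59.0 cm.

59.0 cm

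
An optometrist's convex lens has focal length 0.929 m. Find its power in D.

P = +1.08 D

P = 1/f = 1/(0.929 m) = +1.08 D.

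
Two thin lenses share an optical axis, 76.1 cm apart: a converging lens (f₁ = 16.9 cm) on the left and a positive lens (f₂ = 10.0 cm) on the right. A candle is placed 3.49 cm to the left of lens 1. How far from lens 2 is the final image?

Lens 1: 1/d_i1 = 1/f₁ − 1/d_o1 = 1/(16.9) − 1/(3.49) = -0.2274, so d_i1 = -4.398 cm.
The intermediate image is 4.398 cm to the left of lens 1 (virtual), which is 76.1 − (-4.398) = 80.50 cm to the left of lens 2, so d_o2 = +80.50 cm.
Lens 2: 1/d_i2 = 1/f₂ − 1/d_o2 = 1/(10.0) − 1/(80.50) = 0.08758, so d_i2 = 11.4 cm.
The final image is real, 11.4 cm to the right of lens 2 (overall magnification ≈ -0.18).

11.4 cm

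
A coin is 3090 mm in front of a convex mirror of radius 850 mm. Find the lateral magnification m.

f = R/2 = 850/2 = 425.0 mm; for a convex mirror, f = -425.0 mm.
1/d_i = 1/f − 1/d_o = 1/(-425.0) − 1/(3090) = -0.002677, so d_i = -373.6 mm.
m = −d_i/d_o = −(-373.6)/(3090) = +0.121.
The image is virtual, upright and reduced, behind the mirror.

m = +0.121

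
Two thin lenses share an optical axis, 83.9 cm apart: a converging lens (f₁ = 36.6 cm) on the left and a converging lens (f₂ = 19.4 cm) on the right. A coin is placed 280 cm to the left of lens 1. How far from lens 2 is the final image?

36.2 cm

Lens 1: 1/d_i1 = 1/f₁ − 1/d_o1 = 1/(36.6) − 1/(280) = 0.02375, so d_i1 = 42.10 cm.
The intermediate image is 42.10 cm to the right of lens 1, which is 83.9 − (42.10) = 41.80 cm to the left of lens 2, so d_o2 = +41.80 cm.
Lens 2: 1/d_i2 = 1/f₂ − 1/d_o2 = 1/(19.4) − 1/(41.80) = 0.02762, so d_i2 = 36.2 cm.
The final image is real, 36.2 cm to the right of lens 2 (overall magnification ≈ 0.13).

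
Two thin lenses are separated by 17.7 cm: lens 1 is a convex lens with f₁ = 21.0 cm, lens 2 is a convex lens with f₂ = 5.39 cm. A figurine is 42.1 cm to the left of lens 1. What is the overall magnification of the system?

Lens 1: 1/d_i1 = 1/(21.0) − 1/(42.1) = 0.02387, so d_i1 = 41.90 cm; m₁ = −d_i1/d_o1 = -0.9952.
d_o2 = 17.7 − (41.90) = -24.20 cm (virtual object).
Lens 2: 1/d_i2 = 1/(5.39) − 1/(-24.20) = 0.2269, so d_i2 = 4.408 cm; m₂ = −d_i2/d_o2 = +0.1822.
m = m₁·m₂ = (-0.9952)(+0.1822) = -0.181.

m = -0.181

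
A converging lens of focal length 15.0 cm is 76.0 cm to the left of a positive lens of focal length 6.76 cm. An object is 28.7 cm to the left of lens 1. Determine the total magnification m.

Lens 1: 1/d_i1 = 1/(15.0) − 1/(28.7) = 0.03182, so d_i1 = 31.42 cm; m₁ = −d_i1/d_o1 = -1.095.
d_o2 = 76.0 − (31.42) = 44.58 cm.
Lens 2: 1/d_i2 = 1/(6.76) − 1/(44.58) = 0.1255, so d_i2 = 7.968 cm; m₂ = −d_i2/d_o2 = -0.1787.
m = m₁·m₂ = (-1.095)(-0.1787) = +0.196.

m = +0.196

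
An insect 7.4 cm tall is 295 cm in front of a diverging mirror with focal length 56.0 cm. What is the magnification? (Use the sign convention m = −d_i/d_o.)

m = +0.160

For a diverging mirror, f = -56.0 cm.
1/d_i = 1/f − 1/d_o = 1/(-56.00) − 1/(295) = -0.02125, so d_i = -47.07 cm.
m = −d_i/d_o = −(-47.07)/(295) = +0.160.
The image is virtual, upright and reduced, behind the mirror.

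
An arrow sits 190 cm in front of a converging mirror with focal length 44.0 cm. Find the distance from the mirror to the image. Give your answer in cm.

57.3 cm

Mirror equation: 1/v = 1/f − 1/u = 1/(44.00) − 1/(190) = 0.02273 − 0.005263 = 0.01746, so v = 57.3 cm.
The image is real, inverted and reduced, in front of the mirror.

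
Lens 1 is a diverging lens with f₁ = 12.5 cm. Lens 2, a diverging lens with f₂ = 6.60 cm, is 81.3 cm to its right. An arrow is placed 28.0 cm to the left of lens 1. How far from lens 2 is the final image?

6.15 cm

Lens 1 is diverging, so f₁ = −12.5 cm.
Lens 1: 1/d_i1 = 1/f₁ − 1/d_o1 = 1/(-12.5) − 1/(28.0) = -0.1157, so d_i1 = -8.642 cm.
The intermediate image is 8.642 cm to the left of lens 1 (virtual), which is 81.3 − (-8.642) = 89.94 cm to the left of lens 2, so d_o2 = +89.94 cm.
Lens 2 is diverging, so f₂ = −6.60 cm.
Lens 2: 1/d_i2 = 1/f₂ − 1/d_o2 = 1/(-6.60) − 1/(89.94) = -0.1626, so d_i2 = -6.15 cm.
The final image is virtual, 6.15 cm to the left of lens 2 (overall magnification ≈ 0.021).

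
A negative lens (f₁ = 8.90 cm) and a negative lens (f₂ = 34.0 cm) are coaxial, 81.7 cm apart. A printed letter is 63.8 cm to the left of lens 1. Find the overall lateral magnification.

f₁ = −8.90 cm (diverging).
Lens 1: 1/d_i1 = 1/(-8.90) − 1/(63.8) = -0.1280, so d_i1 = -7.810 cm; m₁ = −d_i1/d_o1 = +0.1224.
d_o2 = 81.7 − (-7.810) = 89.51 cm.
f₂ = −34.0 cm (diverging).
Lens 2: 1/d_i2 = 1/(-34.0) − 1/(89.51) = -0.04058, so d_i2 = -24.64 cm; m₂ = −d_i2/d_o2 = +0.2753.
m = m₁·m₂ = (+0.1224)(+0.2753) = +0.0337.

m = +0.0337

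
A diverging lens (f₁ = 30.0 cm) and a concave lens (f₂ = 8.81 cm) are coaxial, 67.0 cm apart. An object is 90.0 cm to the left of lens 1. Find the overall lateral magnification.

f₁ = −30.0 cm (diverging).
Lens 1: 1/d_i1 = 1/(-30.0) − 1/(90.0) = -0.04444, so d_i1 = -22.50 cm; m₁ = −d_i1/d_o1 = +0.2500.
d_o2 = 67.0 − (-22.50) = 89.50 cm.
f₂ = −8.81 cm (diverging).
Lens 2: 1/d_i2 = 1/(-8.81) − 1/(89.50) = -0.1247, so d_i2 = -8.020 cm; m₂ = −d_i2/d_o2 = +0.08961.
m = m₁·m₂ = (+0.2500)(+0.08961) = +0.0224.

m = +0.0224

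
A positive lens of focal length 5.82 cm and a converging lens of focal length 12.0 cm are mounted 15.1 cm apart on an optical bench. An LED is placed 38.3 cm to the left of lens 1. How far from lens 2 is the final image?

26.3 cm

Lens 1: 1/d_i1 = 1/f₁ − 1/d_o1 = 1/(5.82) − 1/(38.3) = 0.1457, so d_i1 = 6.863 cm.
The intermediate image is 6.863 cm to the right of lens 1, which is 15.1 − (6.863) = 8.237 cm to the left of lens 2, so d_o2 = +8.237 cm.
Lens 2: 1/d_i2 = 1/f₂ − 1/d_o2 = 1/(12.0) − 1/(8.237) = -0.03807, so d_i2 = -26.3 cm.
The final image is virtual, 26.3 cm to the left of lens 2 (overall magnification ≈ -0.57).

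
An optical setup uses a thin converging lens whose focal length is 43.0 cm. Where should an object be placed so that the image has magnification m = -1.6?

69.9 cm

m = −d_i/d_o ⇒ d_i = −m·d_o.
1/f = 1/d_o + 1/d_i = 1/d_o − 1/(m·d_o) = (1 − 1/m)/d_o, so d_o = f(1 − 1/m) = (43.00)(1 − 1/(-1.6)) = 69.9 cm.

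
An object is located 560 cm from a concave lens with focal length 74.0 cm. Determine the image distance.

For a concave lens, f = -74.0 cm.
Lens equation: 1/q = 1/f − 1/p = 1/(-74.00) − 1/(560) = -0.01351 − 0.001786 = -0.01530, so q = -65.4 cm.
The image is virtual, upright and reduced, on the same side as the object.

65.4 cm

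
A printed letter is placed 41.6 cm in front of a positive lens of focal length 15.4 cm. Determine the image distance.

24.5 cm

Lens equation: 1/d_i = 1/f − 1/d_o = 1/(15.40) − 1/(41.6) = 0.06494 − 0.02404 = 0.04090, so d_i = 24.5 cm.
The image is real, inverted and reduced, on the far side of the lens.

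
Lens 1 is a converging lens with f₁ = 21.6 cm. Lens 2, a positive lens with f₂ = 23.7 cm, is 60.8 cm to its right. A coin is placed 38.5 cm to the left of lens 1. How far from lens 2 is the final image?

22.7 cm

Lens 1: 1/d_i1 = 1/f₁ − 1/d_o1 = 1/(21.6) − 1/(38.5) = 0.02032, so d_i1 = 49.21 cm.
The intermediate image is 49.21 cm to the right of lens 1, which is 60.8 − (49.21) = 11.59 cm to the left of lens 2, so d_o2 = +11.59 cm.
Lens 2: 1/d_i2 = 1/f₂ − 1/d_o2 = 1/(23.7) − 1/(11.59) = -0.04409, so d_i2 = -22.7 cm.
The final image is virtual, 22.7 cm to the left of lens 2 (overall magnification ≈ -2.5).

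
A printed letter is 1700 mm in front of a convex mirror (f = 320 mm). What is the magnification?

For a convex mirror, f = -320 mm.
1/d_i = 1/f − 1/d_o = 1/(-320.0) − 1/(1700) = -0.003713, so d_i = -269.3 mm.
m = −d_i/d_o = −(-269.3)/(1700) = +0.158.
The image is virtual, upright and reduced, behind the mirror.

m = +0.158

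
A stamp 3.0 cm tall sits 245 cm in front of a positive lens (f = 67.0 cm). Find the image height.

1.13 cm

1/d_i = 1/f − 1/d_o = 1/(67.00) − 1/(245) = 0.01084, so d_i = 92.22 cm.
m = −d_i/d_o = -0.3764.
|h_i| = |m|·h_o = 0.3764 × 3.0 = 1.13 cm. The image is real, inverted and reduced, on the far side of the lens.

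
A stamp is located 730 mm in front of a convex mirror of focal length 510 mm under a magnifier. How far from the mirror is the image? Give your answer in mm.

300 mm

For a convex mirror, f = -510 mm.
Mirror equation: 1/s_i = 1/f − 1/s_o = 1/(-510.0) − 1/(730) = -0.001961 − 0.001370 = -0.003331, so s_i = -300 mm.
The image is virtual, upright and reduced, behind the mirror.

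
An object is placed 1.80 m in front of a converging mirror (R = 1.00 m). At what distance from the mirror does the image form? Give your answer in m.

f = R/2 = 1.00/2 = 0.5000 m.
Mirror equation: 1/s_i = 1/f − 1/s_o = 1/(0.5000) − 1/(1.80) = 2.000 − 0.5556 = 1.444, so s_i = 0.692 m.
The image is real, inverted and reduced, in front of the mirror.

0.692 m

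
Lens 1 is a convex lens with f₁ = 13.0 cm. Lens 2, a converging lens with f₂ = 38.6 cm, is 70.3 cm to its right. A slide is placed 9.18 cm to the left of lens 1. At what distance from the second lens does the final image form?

62.3 cm

Lens 1: 1/d_i1 = 1/f₁ − 1/d_o1 = 1/(13.0) − 1/(9.18) = -0.03201, so d_i1 = -31.24 cm.
The intermediate image is 31.24 cm to the left of lens 1 (virtual), which is 70.3 − (-31.24) = 101.5 cm to the left of lens 2, so d_o2 = +101.5 cm.
Lens 2: 1/d_i2 = 1/f₂ − 1/d_o2 = 1/(38.6) − 1/(101.5) = 0.01605, so d_i2 = 62.3 cm.
The final image is real, 62.3 cm to the right of lens 2 (overall magnification ≈ -2.1).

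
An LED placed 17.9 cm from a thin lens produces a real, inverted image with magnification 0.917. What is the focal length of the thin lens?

m = −d_i/d_o ⇒ d_i = −m·d_o = −(-0.917)·(17.9) = 16.41 cm.
1/f = 1/d_o + 1/d_i = 1/(17.9) + 1/(16.41) = 0.1168, so f = 8.56 cm.
Since f is positive, the thin lens is converging.

f = 8.56 cm (converging)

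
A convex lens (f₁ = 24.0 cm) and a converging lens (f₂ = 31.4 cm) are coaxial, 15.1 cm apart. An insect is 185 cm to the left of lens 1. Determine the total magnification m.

m = -0.107

Lens 1: 1/d_i1 = 1/(24.0) − 1/(185) = 0.03626, so d_i1 = 27.58 cm; m₁ = −d_i1/d_o1 = -0.1491.
d_o2 = 15.1 − (27.58) = -12.48 cm (virtual object).
Lens 2: 1/d_i2 = 1/(31.4) − 1/(-12.48) = 0.1120, so d_i2 = 8.931 cm; m₂ = −d_i2/d_o2 = +0.7156.
m = m₁·m₂ = (-0.1491)(+0.7156) = -0.107.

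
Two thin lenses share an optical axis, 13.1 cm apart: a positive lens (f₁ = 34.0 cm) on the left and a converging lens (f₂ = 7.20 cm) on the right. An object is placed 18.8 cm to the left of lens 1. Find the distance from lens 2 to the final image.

Lens 1: 1/d_i1 = 1/f₁ − 1/d_o1 = 1/(34.0) − 1/(18.8) = -0.02378, so d_i1 = -42.05 cm.
The intermediate image is 42.05 cm to the left of lens 1 (virtual), which is 13.1 − (-42.05) = 55.15 cm to the left of lens 2, so d_o2 = +55.15 cm.
Lens 2: 1/d_i2 = 1/f₂ − 1/d_o2 = 1/(7.20) − 1/(55.15) = 0.1208, so d_i2 = 8.28 cm.
The final image is real, 8.28 cm to the right of lens 2 (overall magnification ≈ -0.34).

8.28 cm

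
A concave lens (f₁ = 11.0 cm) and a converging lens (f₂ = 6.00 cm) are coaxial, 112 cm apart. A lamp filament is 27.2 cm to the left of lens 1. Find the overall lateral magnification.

m = -0.0152

f₁ = −11.0 cm (diverging).
Lens 1: 1/d_i1 = 1/(-11.0) − 1/(27.2) = -0.1277, so d_i1 = -7.832 cm; m₁ = −d_i1/d_o1 = +0.2879.
d_o2 = 112 − (-7.832) = 119.8 cm.
Lens 2: 1/d_i2 = 1/(6.00) − 1/(119.8) = 0.1583, so d_i2 = 6.316 cm; m₂ = −d_i2/d_o2 = -0.05272.
m = m₁·m₂ = (+0.2879)(-0.05272) = -0.0152.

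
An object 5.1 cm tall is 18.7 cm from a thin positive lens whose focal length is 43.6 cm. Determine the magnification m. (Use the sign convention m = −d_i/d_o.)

1/d_i = 1/f − 1/d_o = 1/(43.60) − 1/(18.7) = -0.03054, so d_i = -32.74 cm.
m = −d_i/d_o = −(-32.74)/(18.7) = +1.75.
The image is virtual, upright and enlarged, on the same side as the object.

m = +1.75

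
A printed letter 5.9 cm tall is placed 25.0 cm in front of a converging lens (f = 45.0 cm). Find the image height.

1/d_i = 1/f − 1/d_o = 1/(45.00) − 1/(25.0) = -0.01778, so d_i = -56.25 cm.
m = −d_i/d_o = +2.250.
|h_i| = |m|·h_o = 2.250 × 5.9 = 13.3 cm. The image is virtual, upright and enlarged, on the same side as the object.

13.3 cm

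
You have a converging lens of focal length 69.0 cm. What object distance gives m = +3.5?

m = −d_i/d_o ⇒ d_i = −m·d_o.
1/f = 1/d_o + 1/d_i = 1/d_o − 1/(m·d_o) = (1 − 1/m)/d_o, so d_o = f(1 − 1/m) = (69.00)(1 − 1/(+3.5)) = 49.3 cm.

49.3 cm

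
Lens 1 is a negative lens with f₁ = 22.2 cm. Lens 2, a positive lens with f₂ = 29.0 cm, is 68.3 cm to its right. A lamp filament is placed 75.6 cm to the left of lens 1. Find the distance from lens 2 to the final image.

Lens 1 is diverging, so f₁ = −22.2 cm.
Lens 1: 1/d_i1 = 1/f₁ − 1/d_o1 = 1/(-22.2) − 1/(75.6) = -0.05827, so d_i1 = -17.16 cm.
The intermediate image is 17.16 cm to the left of lens 1 (virtual), which is 68.3 − (-17.16) = 85.46 cm to the left of lens 2, so d_o2 = +85.46 cm.
Lens 2: 1/d_i2 = 1/f₂ − 1/d_o2 = 1/(29.0) − 1/(85.46) = 0.02278, so d_i2 = 43.9 cm.
The final image is real, 43.9 cm to the right of lens 2 (overall magnification ≈ -0.12).

43.9 cm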